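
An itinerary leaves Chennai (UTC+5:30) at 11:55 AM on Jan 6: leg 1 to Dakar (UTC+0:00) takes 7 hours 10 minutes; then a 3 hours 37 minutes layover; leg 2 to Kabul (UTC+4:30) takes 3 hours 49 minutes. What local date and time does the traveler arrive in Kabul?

Convert departure to UTC: 11:55 AM − 5:30 = 6:25 AM UTC on Jan 6.
Add 7 hours 10 minutes leg 1 → 1:35 PM UTC.
Add 3 hours 37 minutes layover in Dakar → 5:12 PM UTC.
Add 3 hours 49 minutes leg 2 → 9:01 PM UTC.
Kabul is UTC+4:30, so local arrival = 9:01 PM + 4:30 = 1:31 AM on Jan 7.

1:31 AM on January 7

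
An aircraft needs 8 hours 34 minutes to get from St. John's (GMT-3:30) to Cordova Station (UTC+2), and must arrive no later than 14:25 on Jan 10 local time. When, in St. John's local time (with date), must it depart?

00:21 on January 10

Target arrival in UTC: 14:25 − 2:00 = 12:25 on Jan 10.
Subtract 8 hours 34 minutes → departure 03:51 UTC on Jan 10.
St. John's is UTC−3:30: 03:51 − 3:30 = 00:21 on Jan 10.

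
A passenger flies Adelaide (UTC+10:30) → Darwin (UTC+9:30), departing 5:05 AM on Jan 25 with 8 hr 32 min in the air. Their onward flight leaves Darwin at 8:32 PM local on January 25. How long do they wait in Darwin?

7 hours 55 minutes

Convert departure to UTC: 5:05 AM − 10:30 = 6:35 PM UTC on Jan 24.
Add 8 hours 32 minutes flight time → 3:07 AM UTC (Jan 25).
Darwin is UTC+9:30, so local arrival = 3:07 AM + 9:30 = 12:37 PM on Jan 25.
Layover = 8:32 PM − 12:37 PM = 7 hours 55 minutes.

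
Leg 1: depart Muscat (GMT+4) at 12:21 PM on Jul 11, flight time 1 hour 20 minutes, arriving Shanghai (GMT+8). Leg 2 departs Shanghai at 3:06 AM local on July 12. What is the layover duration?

9 hours 25 minutes

Convert departure to UTC: 12:21 PM − 4:00 = 8:21 AM UTC on Jul 11.
Add 1 hour 20 minutes flight time → 9:41 AM UTC.
Shanghai is UTC+8:00, so local arrival = 9:41 AM + 8:00 = 5:41 PM on Jul 11.
Layover = 3:06 AM − 5:41 PM (+1 day) = 9 hours 25 minutes.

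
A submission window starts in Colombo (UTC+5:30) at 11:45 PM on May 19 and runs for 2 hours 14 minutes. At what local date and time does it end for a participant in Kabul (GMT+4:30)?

Convert start to UTC: 11:45 PM − 5:30 = 6:15 PM UTC on May 19.
Add 2 hours and 14 minutes duration → 8:29 PM UTC.
Kabul is UTC+4:30, so local end time = 8:29 PM + 4:30 = 12:59 AM on May 20.

12:59 AM on May 20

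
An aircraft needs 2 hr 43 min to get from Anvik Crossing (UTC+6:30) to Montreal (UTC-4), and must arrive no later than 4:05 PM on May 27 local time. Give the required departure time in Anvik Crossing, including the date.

Target arrival in UTC: 4:05 PM + 4:00 = 8:05 PM on May 27.
Subtract 2 hours 43 minutes → departure 5:22 PM UTC on May 27.
Anvik Crossing is UTC+6:30: 5:22 PM + 6:30 = 11:52 PM on May 27.

11:52 PM on May 27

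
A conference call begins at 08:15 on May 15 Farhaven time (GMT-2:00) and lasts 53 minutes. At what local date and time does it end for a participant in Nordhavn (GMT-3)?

Convert start to UTC: 08:15 + 2:00 = 10:15 UTC on May 15.
Add 53 minutes duration → 11:08 UTC.
Nordhavn is UTC−3:00, so local end time = 11:08 − 3:00 = 08:08 on May 15.

08:08 on May 15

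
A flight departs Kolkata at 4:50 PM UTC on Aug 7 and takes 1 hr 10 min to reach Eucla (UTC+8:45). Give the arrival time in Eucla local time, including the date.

Departure is given in UTC: 4:50 PM on Aug 7.
Add 1 hour 10 minutes → 6:00 PM UTC.
Eucla is UTC+8:45: 6:00 PM + 8:45 = 2:45 AM on Aug 8.

2:45 AM on August 8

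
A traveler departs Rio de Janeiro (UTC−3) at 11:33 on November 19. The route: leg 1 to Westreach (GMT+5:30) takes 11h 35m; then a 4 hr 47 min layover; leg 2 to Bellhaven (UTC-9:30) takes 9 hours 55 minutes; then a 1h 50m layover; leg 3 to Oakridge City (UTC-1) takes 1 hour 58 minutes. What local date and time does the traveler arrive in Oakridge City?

Convert departure to UTC: 11:33 + 3:00 = 14:33 UTC on Nov 19.
Add 11 hours 35 minutes leg 1 → 02:08 UTC (Nov 20).
Add 4 hours 47 minutes layover in Westreach → 06:55 UTC.
Add 9 hours and 55 minutes leg 2 → 16:50 UTC.
Add 1 hour and 50 minutes layover in Bellhaven → 18:40 UTC.
Add 1 hour and 58 minutes leg 3 → 20:38 UTC.
Oakridge City is UTC−1:00, so local arrival = 20:38 − 1:00 = 19:38 on Nov 20.

19:38 on November 20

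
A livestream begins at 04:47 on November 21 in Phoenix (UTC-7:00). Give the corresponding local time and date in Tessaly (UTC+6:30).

18:17 on Nov 21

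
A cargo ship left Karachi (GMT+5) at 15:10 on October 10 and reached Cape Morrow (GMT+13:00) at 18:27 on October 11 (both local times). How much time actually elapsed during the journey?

Departure in UTC: 15:10 − 5:00 = 10:10 on Oct 10.
Arrival in UTC: 18:27 − 13:00 = 05:27 on Oct 11.
Elapsed = 05:27 − 10:10 (+1 day) = 19 hours 17 minutes.

19 hours 17 minutes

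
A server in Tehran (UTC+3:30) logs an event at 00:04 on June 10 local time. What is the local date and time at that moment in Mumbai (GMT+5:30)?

In UTC: 00:04 − 3:30 = 20:34 on Jun 9.
Mumbai is UTC+5:30: 20:34 + 5:30 = 02:04 on Jun 10.

02:04 on June 10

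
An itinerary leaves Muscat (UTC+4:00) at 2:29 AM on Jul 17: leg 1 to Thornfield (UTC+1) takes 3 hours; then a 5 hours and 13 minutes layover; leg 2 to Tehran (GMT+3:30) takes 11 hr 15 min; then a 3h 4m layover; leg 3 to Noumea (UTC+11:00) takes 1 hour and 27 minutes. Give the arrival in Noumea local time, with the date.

Convert departure to UTC: 2:29 AM − 4:00 = 10:29 PM UTC on Jul 16.
Add 3 hours leg 1 → 1:29 AM UTC (Jul 17).
Add 5 hours and 13 minutes layover in Thornfield → 6:42 AM UTC.
Add 11 hours and 15 minutes leg 2 → 5:57 PM UTC.
Add 3 hours and 4 minutes layover in Tehran → 9:01 PM UTC.
Add 1 hour 27 minutes leg 3 → 10:28 PM UTC.
Noumea is UTC+11:00, so local arrival = 10:28 PM + 11:00 = 9:28 AM on Jul 18.

9:28 AM on Jul 18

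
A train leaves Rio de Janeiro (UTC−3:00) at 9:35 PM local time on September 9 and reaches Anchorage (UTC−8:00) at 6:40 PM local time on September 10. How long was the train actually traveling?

Anchorage is 5:00 behind Rio de Janeiro.
Clock-face elapsed time (ignoring zones) is 21 hours 5 minutes.
Actual elapsed = 21 hours 5 minutes + 5:00 = 26 hours 5 minutes.

26 hours 5 minutes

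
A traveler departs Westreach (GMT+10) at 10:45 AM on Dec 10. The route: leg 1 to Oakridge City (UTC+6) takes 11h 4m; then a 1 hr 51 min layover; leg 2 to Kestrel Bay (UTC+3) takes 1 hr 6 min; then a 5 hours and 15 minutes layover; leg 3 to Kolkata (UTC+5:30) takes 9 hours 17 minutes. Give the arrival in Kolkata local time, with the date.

10:48 AM on December 11

Convert departure to UTC: 10:45 AM − 10:00 = 12:45 AM UTC on Dec 10.
Add 11 hours and 4 minutes leg 1 → 11:49 AM UTC.
Add 1 hour 51 minutes layover in Oakridge City → 1:40 PM UTC.
Add 1 hour and 6 minutes leg 2 → 2:46 PM UTC.
Add 5 hours 15 minutes layover in Kestrel Bay → 8:01 PM UTC.
Add 9 hours 17 minutes leg 3 → 5:18 AM UTC (Dec 11).
Kolkata is UTC+5:30, so local arrival = 5:18 AM + 5:30 = 10:48 AM on Dec 11.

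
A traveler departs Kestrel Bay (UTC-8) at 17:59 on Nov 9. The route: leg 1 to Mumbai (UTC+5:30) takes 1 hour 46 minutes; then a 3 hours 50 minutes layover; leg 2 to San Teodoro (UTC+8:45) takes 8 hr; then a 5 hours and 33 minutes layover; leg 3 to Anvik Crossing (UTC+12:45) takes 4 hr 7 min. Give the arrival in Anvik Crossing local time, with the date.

Convert departure to UTC: 17:59 + 8:00 = 01:59 UTC on Nov 10.
Add 1 hour 46 minutes leg 1 → 03:45 UTC.
Add 3 hours and 50 minutes layover in Mumbai → 07:35 UTC.
Add 8 hours leg 2 → 15:35 UTC.
Add 5 hours 33 minutes layover in San Teodoro → 21:08 UTC.
Add 4 hours 7 minutes leg 3 → 01:15 UTC (Nov 11).
Anvik Crossing is UTC+12:45, so local arrival = 01:15 + 12:45 = 14:00 on Nov 11.

14:00 on November 11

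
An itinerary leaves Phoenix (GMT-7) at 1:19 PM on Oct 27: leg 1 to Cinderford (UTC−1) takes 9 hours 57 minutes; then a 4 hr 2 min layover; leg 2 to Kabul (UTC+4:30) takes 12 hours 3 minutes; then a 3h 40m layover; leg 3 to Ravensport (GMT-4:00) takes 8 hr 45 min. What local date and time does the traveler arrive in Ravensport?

6:46 AM on October 29

Convert departure to UTC: 1:19 PM + 7:00 = 8:19 PM UTC on Oct 27.
Add 9 hours and 57 minutes leg 1 → 6:16 AM UTC (Oct 28).
Add 4 hours 2 minutes layover in Cinderford → 10:18 AM UTC.
Add 12 hours 3 minutes leg 2 → 10:21 PM UTC.
Add 3 hours and 40 minutes layover in Kabul → 2:01 AM UTC (Oct 29).
Add 8 hours and 45 minutes leg 3 → 10:46 AM UTC.
Ravensport is UTC−4:00, so local arrival = 10:46 AM − 4:00 = 6:46 AM on Oct 29.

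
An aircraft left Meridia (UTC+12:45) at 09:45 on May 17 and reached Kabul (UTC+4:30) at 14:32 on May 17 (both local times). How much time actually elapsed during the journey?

Departure in UTC: 09:45 − 12:45 = 21:00 on May 16.
Arrival in UTC: 14:32 − 4:30 = 10:02 on May 17.
Elapsed = 10:02 − 21:00 (+1 day) = 13 hours 2 minutes.

13 hours 2 minutes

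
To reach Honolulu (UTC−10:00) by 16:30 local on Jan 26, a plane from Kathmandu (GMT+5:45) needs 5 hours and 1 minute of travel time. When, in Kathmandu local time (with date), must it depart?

Target arrival in UTC: 16:30 + 10:00 = 02:30 on Jan 27.
Subtract 5 hours 1 minute → departure 21:29 UTC on Jan 26.
Kathmandu is UTC+5:45: 21:29 + 5:45 = 03:14 on Jan 27.

03:14 on Jan 27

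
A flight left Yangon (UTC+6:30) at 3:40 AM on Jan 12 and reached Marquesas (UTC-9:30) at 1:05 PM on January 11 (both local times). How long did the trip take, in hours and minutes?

1 hour 25 minutes

Departure in UTC: 3:40 AM − 6:30 = 9:10 PM on Jan 11.
Arrival in UTC: 1:05 PM + 9:30 = 10:35 PM on Jan 11.
Elapsed = 10:35 PM − 9:10 PM = 1 hour 25 minutes.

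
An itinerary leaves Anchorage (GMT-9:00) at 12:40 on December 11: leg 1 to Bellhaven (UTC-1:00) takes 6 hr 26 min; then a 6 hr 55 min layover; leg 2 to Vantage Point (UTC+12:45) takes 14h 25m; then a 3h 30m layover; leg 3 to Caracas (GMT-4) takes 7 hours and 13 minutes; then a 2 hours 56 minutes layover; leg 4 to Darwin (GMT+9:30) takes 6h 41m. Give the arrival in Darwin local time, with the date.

Convert departure to UTC: 12:40 + 9:00 = 21:40 UTC on Dec 11.
Add 6 hours 26 minutes leg 1 → 04:06 UTC (Dec 12).
Add 6 hours and 55 minutes layover in Bellhaven → 11:01 UTC.
Add 14 hours 25 minutes leg 2 → 01:26 UTC (Dec 13).
Add 3 hours and 30 minutes layover in Vantage Point → 04:56 UTC.
Add 7 hours and 13 minutes leg 3 → 12:09 UTC.
Add 2 hours and 56 minutes layover in Caracas → 15:05 UTC.
Add 6 hours 41 minutes leg 4 → 21:46 UTC.
Darwin is UTC+9:30, so local arrival = 21:46 + 9:30 = 07:16 on Dec 14.

07:16 on December 14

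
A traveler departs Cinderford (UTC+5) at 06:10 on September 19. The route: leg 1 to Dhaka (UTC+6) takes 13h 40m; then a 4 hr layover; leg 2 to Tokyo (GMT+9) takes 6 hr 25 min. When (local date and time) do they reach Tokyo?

10:15 on September 20

Convert departure to UTC: 06:10 − 5:00 = 01:10 UTC on Sep 19.
Add 13 hours 40 minutes leg 1 → 14:50 UTC.
Add 4 hours layover in Dhaka → 18:50 UTC.
Add 6 hours 25 minutes leg 2 → 01:15 UTC (Sep 20).
Tokyo is UTC+9:00, so local arrival = 01:15 + 9:00 = 10:15 on Sep 20.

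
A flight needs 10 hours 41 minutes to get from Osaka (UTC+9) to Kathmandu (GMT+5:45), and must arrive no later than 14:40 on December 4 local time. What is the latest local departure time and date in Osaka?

Target arrival in UTC: 14:40 − 5:45 = 08:55 on Dec 4.
Subtract 10 hours 41 minutes → departure 22:14 UTC on Dec 3.
Osaka is UTC+9:00: 22:14 + 9:00 = 07:14 on Dec 4.

07:14 on December 4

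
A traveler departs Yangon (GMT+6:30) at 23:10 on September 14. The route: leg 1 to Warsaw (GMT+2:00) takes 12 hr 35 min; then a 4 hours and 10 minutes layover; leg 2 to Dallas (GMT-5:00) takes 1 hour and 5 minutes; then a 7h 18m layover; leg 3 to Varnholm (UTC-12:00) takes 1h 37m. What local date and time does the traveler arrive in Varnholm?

Convert departure to UTC: 23:10 − 6:30 = 16:40 UTC on Sep 14.
Add 12 hours 35 minutes leg 1 → 05:15 UTC (Sep 15).
Add 4 hours and 10 minutes layover in Warsaw → 09:25 UTC.
Add 1 hour and 5 minutes leg 2 → 10:30 UTC.
Add 7 hours 18 minutes layover in Dallas → 17:48 UTC.
Add 1 hour 37 minutes leg 3 → 19:25 UTC.
Varnholm is UTC−12:00, so local arrival = 19:25 − 12:00 = 07:25 on Sep 15.

07:25 on September 15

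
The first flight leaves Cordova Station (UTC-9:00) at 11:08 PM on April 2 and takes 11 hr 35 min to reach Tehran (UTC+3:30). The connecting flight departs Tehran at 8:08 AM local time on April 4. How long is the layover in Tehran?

8 hours 55 minutes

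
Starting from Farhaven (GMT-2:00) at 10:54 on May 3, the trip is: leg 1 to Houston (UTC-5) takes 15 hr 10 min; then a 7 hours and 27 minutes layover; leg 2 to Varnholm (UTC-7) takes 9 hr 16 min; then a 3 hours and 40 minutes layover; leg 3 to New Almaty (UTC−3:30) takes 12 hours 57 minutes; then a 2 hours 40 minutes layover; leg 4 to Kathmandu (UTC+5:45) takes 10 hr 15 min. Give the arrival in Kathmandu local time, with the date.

Convert departure to UTC: 10:54 + 2:00 = 12:54 UTC on May 3.
Add 15 hours and 10 minutes leg 1 → 04:04 UTC (May 4).
Add 7 hours 27 minutes layover in Houston → 11:31 UTC.
Add 9 hours and 16 minutes leg 2 → 20:47 UTC.
Add 3 hours 40 minutes layover in Varnholm → 00:27 UTC (May 5).
Add 12 hours and 57 minutes leg 3 → 13:24 UTC.
Add 2 hours 40 minutes layover in New Almaty → 16:04 UTC.
Add 10 hours and 15 minutes leg 4 → 02:19 UTC (May 6).
Kathmandu is UTC+5:45, so local arrival = 02:19 + 5:45 = 08:04 on May 6.

08:04 on May 6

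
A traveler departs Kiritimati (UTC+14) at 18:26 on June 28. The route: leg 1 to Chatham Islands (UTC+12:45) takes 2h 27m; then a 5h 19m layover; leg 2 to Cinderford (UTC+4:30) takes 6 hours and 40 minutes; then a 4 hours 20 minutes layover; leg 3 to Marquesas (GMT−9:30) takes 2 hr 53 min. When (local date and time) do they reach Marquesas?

Convert departure to UTC: 18:26 − 14:00 = 04:26 UTC on Jun 28.
Add 2 hours and 27 minutes leg 1 → 06:53 UTC.
Add 5 hours 19 minutes layover in Chatham Islands → 12:12 UTC.
Add 6 hours 40 minutes leg 2 → 18:52 UTC.
Add 4 hours and 20 minutes layover in Cinderford → 23:12 UTC.
Add 2 hours 53 minutes leg 3 → 02:05 UTC (Jun 29).
Marquesas is UTC−9:30, so local arrival = 02:05 − 9:30 = 16:35 on Jun 28.

16:35 on Jun 28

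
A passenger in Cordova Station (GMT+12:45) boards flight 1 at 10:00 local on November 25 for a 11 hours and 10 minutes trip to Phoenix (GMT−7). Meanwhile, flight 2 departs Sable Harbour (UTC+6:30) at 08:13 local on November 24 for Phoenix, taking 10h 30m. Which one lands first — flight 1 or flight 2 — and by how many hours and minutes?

Flight 1 in UTC: 10:00 − 12:45 = 21:15 on Nov 24.
+11 hours 10 minutes → arrive 08:25 UTC on Nov 25.
Flight 2 in UTC: 08:13 − 6:30 = 01:43 on Nov 24.
+10 hours 30 minutes → arrive 12:13 UTC on Nov 24.
Flight 2 lands earlier by 20 hours 12 minutes.

the second, by 20 hours 12 minutes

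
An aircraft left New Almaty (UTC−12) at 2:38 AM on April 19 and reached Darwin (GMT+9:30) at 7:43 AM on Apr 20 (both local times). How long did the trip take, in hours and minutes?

7 hours 35 minutes

Darwin is 21:30 ahead of New Almaty.
Clock-face elapsed time (ignoring zones) is 29 hours 5 minutes.
Actual elapsed = 29 hours 5 minutes − 21:30 = 7 hours 35 minutes.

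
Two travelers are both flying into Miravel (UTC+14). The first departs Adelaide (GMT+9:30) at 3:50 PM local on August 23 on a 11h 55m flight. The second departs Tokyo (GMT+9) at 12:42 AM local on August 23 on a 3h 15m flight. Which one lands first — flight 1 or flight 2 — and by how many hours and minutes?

Flight 1 in UTC: 3:50 PM − 9:30 = 6:20 AM on Aug 23.
+11 hours 55 minutes → arrive 6:15 PM UTC on Aug 23.
Flight 2 in UTC: 12:42 AM − 9:00 = 3:42 PM on Aug 22.
+3 hours and 15 minutes → arrive 6:57 PM UTC on Aug 22.
Flight 2 lands earlier by 23 hours 18 minutes.

the second, by 23 hours 18 minutes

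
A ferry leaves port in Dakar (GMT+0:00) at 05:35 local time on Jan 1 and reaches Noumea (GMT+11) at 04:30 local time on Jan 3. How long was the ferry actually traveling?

Departure is already UTC: 05:35 on Jan 1.
Arrival in UTC: 04:30 − 11:00 = 17:30 on Jan 2.
Elapsed = 17:30 − 05:35 (+1 day) = 35 hours 55 minutes.

35 hours 55 minutes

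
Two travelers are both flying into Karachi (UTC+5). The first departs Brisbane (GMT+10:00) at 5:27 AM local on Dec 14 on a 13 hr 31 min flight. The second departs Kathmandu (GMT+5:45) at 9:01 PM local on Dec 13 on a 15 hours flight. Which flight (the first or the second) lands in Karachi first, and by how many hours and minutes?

Flight 1 in UTC: 5:27 AM − 10:00 = 7:27 PM on Dec 13.
+13 hours 31 minutes → arrive 8:58 AM UTC on Dec 14.
Flight 2 in UTC: 9:01 PM − 5:45 = 3:16 PM on Dec 13.
+15 hours → arrive 6:16 AM UTC on Dec 14.
Flight 2 lands earlier by 2 hours 42 minutes.

the second, by 2 hours 42 minutes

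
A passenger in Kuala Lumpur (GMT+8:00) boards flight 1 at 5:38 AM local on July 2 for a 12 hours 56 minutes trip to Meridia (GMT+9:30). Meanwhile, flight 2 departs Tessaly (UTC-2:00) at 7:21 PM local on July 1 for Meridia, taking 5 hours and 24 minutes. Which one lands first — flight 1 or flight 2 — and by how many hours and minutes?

the second, by 7 hours 49 minutes

Flight 1 in UTC: 5:38 AM − 8:00 = 9:38 PM on Jul 1.
+12 hours and 56 minutes → arrive 10:34 AM UTC on Jul 2.
Flight 2 in UTC: 7:21 PM + 2:00 = 9:21 PM on Jul 1.
+5 hours 24 minutes → arrive 2:45 AM UTC on Jul 2.
Flight 2 lands earlier by 7 hours 49 minutes.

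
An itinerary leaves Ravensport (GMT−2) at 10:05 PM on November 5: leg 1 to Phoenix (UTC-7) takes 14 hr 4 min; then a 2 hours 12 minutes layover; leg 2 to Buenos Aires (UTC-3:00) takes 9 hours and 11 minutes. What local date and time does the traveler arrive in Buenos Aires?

10:32 PM on Nov 6

Convert departure to UTC: 10:05 PM + 2:00 = 12:05 AM UTC on Nov 6.
Add 14 hours and 4 minutes leg 1 → 2:09 PM UTC.
Add 2 hours and 12 minutes layover in Phoenix → 4:21 PM UTC.
Add 9 hours 11 minutes leg 2 → 1:32 AM UTC (Nov 7).
Buenos Aires is UTC−3:00, so local arrival = 1:32 AM − 3:00 = 10:32 PM on Nov 6.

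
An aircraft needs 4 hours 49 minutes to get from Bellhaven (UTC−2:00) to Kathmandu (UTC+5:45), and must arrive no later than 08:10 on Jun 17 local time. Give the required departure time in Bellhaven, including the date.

19:36 on June 16

Target arrival in UTC: 08:10 − 5:45 = 02:25 on Jun 17.
Subtract 4 hours and 49 minutes → departure 21:36 UTC on Jun 16.
Bellhaven is UTC−2:00: 21:36 − 2:00 = 19:36 on Jun 16.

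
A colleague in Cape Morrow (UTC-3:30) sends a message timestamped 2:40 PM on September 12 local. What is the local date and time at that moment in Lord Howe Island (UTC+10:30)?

In UTC: 2:40 PM + 3:30 = 6:10 PM on Sep 12.
Lord Howe Island is UTC+10:30: 6:10 PM + 10:30 = 4:40 AM on Sep 13.

4:40 AM on September 13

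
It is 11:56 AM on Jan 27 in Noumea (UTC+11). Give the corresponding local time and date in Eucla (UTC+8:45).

In UTC: 11:56 AM − 11:00 = 12:56 AM on Jan 27.
Eucla is UTC+8:45: 12:56 AM + 8:45 = 9:41 AM on Jan 27.

9:41 AM on Jan 27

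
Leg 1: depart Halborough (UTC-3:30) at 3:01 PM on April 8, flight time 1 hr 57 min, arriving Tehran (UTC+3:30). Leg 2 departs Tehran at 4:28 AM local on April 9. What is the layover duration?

Convert departure to UTC: 3:01 PM + 3:30 = 6:31 PM UTC on Apr 8.
Add 1 hour and 57 minutes flight time → 8:28 PM UTC.
Tehran is UTC+3:30, so local arrival = 8:28 PM + 3:30 = 11:58 PM on Apr 8.
Layover = 4:28 AM − 11:58 PM (+1 day) = 4 hours 30 minutes.

4 hours 30 minutes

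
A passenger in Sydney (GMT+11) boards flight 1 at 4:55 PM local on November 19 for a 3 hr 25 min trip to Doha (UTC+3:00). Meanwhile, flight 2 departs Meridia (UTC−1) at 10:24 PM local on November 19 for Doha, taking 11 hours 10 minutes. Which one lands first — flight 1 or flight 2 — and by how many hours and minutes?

the first, by 25 hours 14 minutes

Flight 1 in UTC: 4:55 PM − 11:00 = 5:55 AM on Nov 19.
+3 hours and 25 minutes → arrive 9:20 AM UTC on Nov 19.
Flight 2 in UTC: 10:24 PM + 1:00 = 11:24 PM on Nov 19.
+11 hours 10 minutes → arrive 10:34 AM UTC on Nov 20.
Flight 1 lands earlier by 25 hours 14 minutes.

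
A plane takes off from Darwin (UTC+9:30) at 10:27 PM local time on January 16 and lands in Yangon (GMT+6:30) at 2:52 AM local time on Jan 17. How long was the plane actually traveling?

Departure in UTC: 10:27 PM − 9:30 = 12:57 PM on Jan 16.
Arrival in UTC: 2:52 AM − 6:30 = 8:22 PM on Jan 16.
Elapsed = 8:22 PM − 12:57 PM = 7 hours 25 minutes.

7 hours 25 minutes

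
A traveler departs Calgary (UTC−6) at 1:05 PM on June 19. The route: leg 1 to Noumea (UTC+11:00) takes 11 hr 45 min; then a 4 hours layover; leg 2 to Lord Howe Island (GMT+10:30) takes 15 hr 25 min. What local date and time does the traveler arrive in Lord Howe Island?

Convert departure to UTC: 1:05 PM + 6:00 = 7:05 PM UTC on Jun 19.
Add 11 hours and 45 minutes leg 1 → 6:50 AM UTC (Jun 20).
Add 4 hours layover in Noumea → 10:50 AM UTC.
Add 15 hours 25 minutes leg 2 → 2:15 AM UTC (Jun 21).
Lord Howe Island is UTC+10:30, so local arrival = 2:15 AM + 10:30 = 12:45 PM on Jun 21.

12:45 PM on June 21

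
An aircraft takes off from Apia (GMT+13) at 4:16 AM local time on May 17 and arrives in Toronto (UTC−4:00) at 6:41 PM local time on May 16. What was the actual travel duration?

Toronto is 17:00 behind Apia.
Clock-face elapsed time (ignoring zones) is −9 hours 35 minutes.
Actual elapsed = −9 hours 35 minutes + 17:00 = 7 hours 25 minutes.

7 hours 25 minutes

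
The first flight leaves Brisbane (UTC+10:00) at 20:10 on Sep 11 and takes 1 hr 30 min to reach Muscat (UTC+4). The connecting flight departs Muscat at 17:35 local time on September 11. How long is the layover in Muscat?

Convert departure to UTC: 20:10 − 10:00 = 10:10 UTC on Sep 11.
Add 1 hour 30 minutes flight time → 11:40 UTC.
Muscat is UTC+4:00, so local arrival = 11:40 + 4:00 = 15:40 on Sep 11.
Layover = 17:35 − 15:40 = 1 hour 55 minutes.

1 hour 55 minutes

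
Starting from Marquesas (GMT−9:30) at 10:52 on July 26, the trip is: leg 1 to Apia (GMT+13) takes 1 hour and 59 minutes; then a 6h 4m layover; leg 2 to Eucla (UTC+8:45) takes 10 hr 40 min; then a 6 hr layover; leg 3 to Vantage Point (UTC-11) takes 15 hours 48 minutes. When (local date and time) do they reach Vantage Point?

01:53 on Jul 28

Convert departure to UTC: 10:52 + 9:30 = 20:22 UTC on Jul 26.
Add 1 hour 59 minutes leg 1 → 22:21 UTC.
Add 6 hours and 4 minutes layover in Apia → 04:25 UTC (Jul 27).
Add 10 hours 40 minutes leg 2 → 15:05 UTC.
Add 6 hours layover in Eucla → 21:05 UTC.
Add 15 hours 48 minutes leg 3 → 12:53 UTC (Jul 28).
Vantage Point is UTC−11:00, so local arrival = 12:53 − 11:00 = 01:53 on Jul 28.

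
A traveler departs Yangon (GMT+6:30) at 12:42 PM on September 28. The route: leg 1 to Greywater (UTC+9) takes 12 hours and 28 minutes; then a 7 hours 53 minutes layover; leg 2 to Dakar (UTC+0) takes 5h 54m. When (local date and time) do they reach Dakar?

Convert departure to UTC: 12:42 PM − 6:30 = 6:12 AM UTC on Sep 28.
Add 12 hours and 28 minutes leg 1 → 6:40 PM UTC.
Add 7 hours and 53 minutes layover in Greywater → 2:33 AM UTC (Sep 29).
Add 5 hours 54 minutes leg 2 → 8:27 AM UTC.
Dakar is UTC+0, so local arrival is the same: 8:27 AM on Sep 29.

8:27 AM on Sep 29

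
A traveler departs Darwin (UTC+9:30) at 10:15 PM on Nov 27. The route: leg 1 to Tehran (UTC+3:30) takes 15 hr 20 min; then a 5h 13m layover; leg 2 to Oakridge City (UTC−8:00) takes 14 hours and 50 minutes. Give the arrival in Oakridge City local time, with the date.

Convert departure to UTC: 10:15 PM − 9:30 = 12:45 PM UTC on Nov 27.
Add 15 hours and 20 minutes leg 1 → 4:05 AM UTC (Nov 28).
Add 5 hours 13 minutes layover in Tehran → 9:18 AM UTC.
Add 14 hours 50 minutes leg 2 → 12:08 AM UTC (Nov 29).
Oakridge City is UTC−8:00, so local arrival = 12:08 AM − 8:00 = 4:08 PM on Nov 28.

4:08 PM on November 28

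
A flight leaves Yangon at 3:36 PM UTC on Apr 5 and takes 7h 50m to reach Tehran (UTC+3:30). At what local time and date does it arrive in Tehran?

Departure is given in UTC: 3:36 PM on Apr 5.
Add 7 hours 50 minutes → 11:26 PM UTC.
Tehran is UTC+3:30: 11:26 PM + 3:30 = 2:56 AM on Apr 6.

2:56 AM on April 6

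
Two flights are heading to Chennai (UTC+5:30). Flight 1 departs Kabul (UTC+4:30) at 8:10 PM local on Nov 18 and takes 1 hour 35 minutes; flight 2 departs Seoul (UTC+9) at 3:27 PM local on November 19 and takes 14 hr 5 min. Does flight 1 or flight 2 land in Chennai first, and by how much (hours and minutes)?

Flight 1 in UTC: 8:10 PM − 4:30 = 3:40 PM on Nov 18.
+1 hour 35 minutes → arrive 5:15 PM UTC on Nov 18.
Flight 2 in UTC: 3:27 PM − 9:00 = 6:27 AM on Nov 19.
+14 hours and 5 minutes → arrive 8:32 PM UTC on Nov 19.
Flight 1 lands earlier by 27 hours 17 minutes.

the first, by 27 hours 17 minutes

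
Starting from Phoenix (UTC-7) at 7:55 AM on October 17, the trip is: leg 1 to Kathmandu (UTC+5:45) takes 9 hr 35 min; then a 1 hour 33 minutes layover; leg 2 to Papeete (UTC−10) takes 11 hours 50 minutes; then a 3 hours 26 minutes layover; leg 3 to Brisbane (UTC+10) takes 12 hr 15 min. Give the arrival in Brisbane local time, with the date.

Convert departure to UTC: 7:55 AM + 7:00 = 2:55 PM UTC on Oct 17.
Add 9 hours 35 minutes leg 1 → 12:30 AM UTC (Oct 18).
Add 1 hour 33 minutes layover in Kathmandu → 2:03 AM UTC.
Add 11 hours and 50 minutes leg 2 → 1:53 PM UTC.
Add 3 hours and 26 minutes layover in Papeete → 5:19 PM UTC.
Add 12 hours and 15 minutes leg 3 → 5:34 AM UTC (Oct 19).
Brisbane is UTC+10:00, so local arrival = 5:34 AM + 10:00 = 3:34 PM on Oct 19.

3:34 PM on October 19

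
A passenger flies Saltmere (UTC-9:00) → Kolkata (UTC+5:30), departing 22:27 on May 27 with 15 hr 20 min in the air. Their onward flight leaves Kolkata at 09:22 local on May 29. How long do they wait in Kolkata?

5 hours 5 minutes

Convert departure to UTC: 22:27 + 9:00 = 07:27 UTC on May 28.
Add 15 hours and 20 minutes flight time → 22:47 UTC.
Kolkata is UTC+5:30, so local arrival = 22:47 + 5:30 = 04:17 on May 29.
Layover = 09:22 − 04:17 = 5 hours 5 minutes.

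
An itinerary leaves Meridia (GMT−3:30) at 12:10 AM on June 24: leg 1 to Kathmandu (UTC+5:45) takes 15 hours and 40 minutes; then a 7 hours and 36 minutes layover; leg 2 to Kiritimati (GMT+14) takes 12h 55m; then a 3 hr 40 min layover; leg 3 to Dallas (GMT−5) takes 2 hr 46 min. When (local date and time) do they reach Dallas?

5:17 PM on June 25

Convert departure to UTC: 12:10 AM + 3:30 = 3:40 AM UTC on Jun 24.
Add 15 hours and 40 minutes leg 1 → 7:20 PM UTC.
Add 7 hours and 36 minutes layover in Kathmandu → 2:56 AM UTC (Jun 25).
Add 12 hours and 55 minutes leg 2 → 3:51 PM UTC.
Add 3 hours 40 minutes layover in Kiritimati → 7:31 PM UTC.
Add 2 hours and 46 minutes leg 3 → 10:17 PM UTC.
Dallas is UTC−5:00, so local arrival = 10:17 PM − 5:00 = 5:17 PM on Jun 25.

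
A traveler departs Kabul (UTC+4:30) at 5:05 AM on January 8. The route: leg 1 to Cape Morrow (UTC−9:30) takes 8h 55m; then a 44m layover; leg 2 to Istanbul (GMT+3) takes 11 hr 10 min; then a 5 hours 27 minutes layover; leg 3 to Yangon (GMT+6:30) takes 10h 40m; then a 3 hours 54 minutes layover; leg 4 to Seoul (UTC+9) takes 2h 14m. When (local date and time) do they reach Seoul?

Convert departure to UTC: 5:05 AM − 4:30 = 12:35 AM UTC on Jan 8.
Add 8 hours 55 minutes leg 1 → 9:30 AM UTC.
Add 44 minutes layover in Cape Morrow → 10:14 AM UTC.
Add 11 hours and 10 minutes leg 2 → 9:24 PM UTC.
Add 5 hours and 27 minutes layover in Istanbul → 2:51 AM UTC (Jan 9).
Add 10 hours 40 minutes leg 3 → 1:31 PM UTC.
Add 3 hours 54 minutes layover in Yangon → 5:25 PM UTC.
Add 2 hours and 14 minutes leg 4 → 7:39 PM UTC.
Seoul is UTC+9:00, so local arrival = 7:39 PM + 9:00 = 4:39 AM on Jan 10.

4:39 AM on January 10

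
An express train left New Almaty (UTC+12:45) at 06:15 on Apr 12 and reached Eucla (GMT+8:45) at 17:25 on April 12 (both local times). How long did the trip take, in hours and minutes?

Departure in UTC: 06:15 − 12:45 = 17:30 on Apr 11.
Arrival in UTC: 17:25 − 8:45 = 08:40 on Apr 12.
Elapsed = 08:40 − 17:30 (+1 day) = 15 hours 10 minutes.

15 hours 10 minutes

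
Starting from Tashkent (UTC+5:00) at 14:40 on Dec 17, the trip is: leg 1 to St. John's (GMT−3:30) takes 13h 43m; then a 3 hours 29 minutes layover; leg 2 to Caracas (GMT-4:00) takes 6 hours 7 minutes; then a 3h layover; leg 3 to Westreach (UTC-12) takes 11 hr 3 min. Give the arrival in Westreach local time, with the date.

Convert departure to UTC: 14:40 − 5:00 = 09:40 UTC on Dec 17.
Add 13 hours 43 minutes leg 1 → 23:23 UTC.
Add 3 hours and 29 minutes layover in St. John's → 02:52 UTC (Dec 18).
Add 6 hours 7 minutes leg 2 → 08:59 UTC.
Add 3 hours layover in Caracas → 11:59 UTC.
Add 11 hours 3 minutes leg 3 → 23:02 UTC.
Westreach is UTC−12:00, so local arrival = 23:02 − 12:00 = 11:02 on Dec 18.

11:02 on December 18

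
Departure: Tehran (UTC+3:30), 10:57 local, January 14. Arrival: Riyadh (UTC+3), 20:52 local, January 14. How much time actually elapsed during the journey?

10 hours 25 minutes

Departure in UTC: 10:57 − 3:30 = 07:27 on Jan 14.
Arrival in UTC: 20:52 − 3:00 = 17:52 on Jan 14.
Elapsed = 17:52 − 07:27 = 10 hours 25 minutes.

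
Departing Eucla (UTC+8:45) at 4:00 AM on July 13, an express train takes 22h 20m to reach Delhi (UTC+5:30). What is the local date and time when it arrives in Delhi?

Delhi is 3:15 behind Eucla.
After 22 hours 20 minutes it is 2:20 AM (Jul 14) in Eucla.
Shift by the zone difference: 2:20 AM − 3:15 = 11:05 PM on Jul 13 in Delhi.

11:05 PM on Jul 13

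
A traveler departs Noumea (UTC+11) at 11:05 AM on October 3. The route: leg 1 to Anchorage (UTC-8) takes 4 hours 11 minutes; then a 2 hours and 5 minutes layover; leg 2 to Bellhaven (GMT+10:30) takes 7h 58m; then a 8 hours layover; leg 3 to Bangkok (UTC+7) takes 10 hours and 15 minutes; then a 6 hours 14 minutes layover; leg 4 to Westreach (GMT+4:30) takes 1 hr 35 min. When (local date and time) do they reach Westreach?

Convert departure to UTC: 11:05 AM − 11:00 = 12:05 AM UTC on Oct 3.
Add 4 hours 11 minutes leg 1 → 4:16 AM UTC.
Add 2 hours and 5 minutes layover in Anchorage → 6:21 AM UTC.
Add 7 hours and 58 minutes leg 2 → 2:19 PM UTC.
Add 8 hours layover in Bellhaven → 10:19 PM UTC.
Add 10 hours 15 minutes leg 3 → 8:34 AM UTC (Oct 4).
Add 6 hours 14 minutes layover in Bangkok → 2:48 PM UTC.
Add 1 hour 35 minutes leg 4 → 4:23 PM UTC.
Westreach is UTC+4:30, so local arrival = 4:23 PM + 4:30 = 8:53 PM on Oct 4.

8:53 PM on Oct 4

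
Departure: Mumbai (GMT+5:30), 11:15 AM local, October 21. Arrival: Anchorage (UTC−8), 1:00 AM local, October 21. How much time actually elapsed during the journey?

Departure in UTC: 11:15 AM − 5:30 = 5:45 AM on Oct 21.
Arrival in UTC: 1:00 AM + 8:00 = 9:00 AM on Oct 21.
Elapsed = 9:00 AM − 5:45 AM = 3 hours 15 minutes.

3 hours 15 minutes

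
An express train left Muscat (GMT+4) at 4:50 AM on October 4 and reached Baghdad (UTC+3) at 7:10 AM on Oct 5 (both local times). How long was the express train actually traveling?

27 hours 20 minutes

Departure in UTC: 4:50 AM − 4:00 = 12:50 AM on Oct 4.
Arrival in UTC: 7:10 AM − 3:00 = 4:10 AM on Oct 5.
Elapsed = 4:10 AM − 12:50 AM (+1 day) = 27 hours 20 minutes.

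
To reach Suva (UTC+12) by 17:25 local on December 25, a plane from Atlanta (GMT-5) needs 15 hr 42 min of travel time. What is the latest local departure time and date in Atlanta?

Target arrival in UTC: 17:25 − 12:00 = 05:25 on Dec 25.
Subtract 15 hours and 42 minutes → departure 13:43 UTC on Dec 24.
Atlanta is UTC−5:00: 13:43 − 5:00 = 08:43 on Dec 24.

08:43 on December 24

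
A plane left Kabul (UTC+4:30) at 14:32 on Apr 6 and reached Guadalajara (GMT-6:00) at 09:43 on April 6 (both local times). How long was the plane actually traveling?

5 hours 41 minutes

Departure in UTC: 14:32 − 4:30 = 10:02 on Apr 6.
Arrival in UTC: 09:43 + 6:00 = 15:43 on Apr 6.
Elapsed = 15:43 − 10:02 = 5 hours 41 minutes.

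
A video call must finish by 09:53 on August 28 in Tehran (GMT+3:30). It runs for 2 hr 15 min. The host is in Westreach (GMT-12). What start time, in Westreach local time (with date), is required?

Target end time in UTC: 09:53 − 3:30 = 06:23 on Aug 28.
Subtract 2 hours 15 minutes → start 04:08 UTC on Aug 28.
Westreach is UTC−12:00: 04:08 − 12:00 = 16:08 on Aug 27.

16:08 on August 27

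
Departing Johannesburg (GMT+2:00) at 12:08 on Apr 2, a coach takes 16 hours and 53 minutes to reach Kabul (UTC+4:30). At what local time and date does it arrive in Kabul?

Convert departure to UTC: 12:08 − 2:00 = 10:08 UTC on Apr 2.
Add 16 hours 53 minutes travel time → 03:01 UTC (Apr 3).
Kabul is UTC+4:30, so local arrival = 03:01 + 4:30 = 07:31 on Apr 3.

07:31 on April 3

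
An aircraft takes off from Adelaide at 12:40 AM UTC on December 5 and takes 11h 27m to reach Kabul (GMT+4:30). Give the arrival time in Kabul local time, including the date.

4:37 PM on December 5

Departure is given in UTC: 12:40 AM on Dec 5.
Add 11 hours and 27 minutes → 12:07 PM UTC.
Kabul is UTC+4:30: 12:07 PM + 4:30 = 4:37 PM on Dec 5.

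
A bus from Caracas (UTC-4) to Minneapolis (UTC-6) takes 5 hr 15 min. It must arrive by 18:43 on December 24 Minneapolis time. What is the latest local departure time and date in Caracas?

Target arrival in UTC: 18:43 + 6:00 = 00:43 on Dec 25.
Subtract 5 hours 15 minutes → departure 19:28 UTC on Dec 24.
Caracas is UTC−4:00: 19:28 − 4:00 = 15:28 on Dec 24.

15:28 on December 24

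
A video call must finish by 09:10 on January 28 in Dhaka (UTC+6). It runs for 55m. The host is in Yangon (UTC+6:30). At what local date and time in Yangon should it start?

Target end time in UTC: 09:10 − 6:00 = 03:10 on Jan 28.
Subtract 55 minutes → start 02:15 UTC on Jan 28.
Yangon is UTC+6:30: 02:15 + 6:30 = 08:45 on Jan 28.

08:45 on Jan 28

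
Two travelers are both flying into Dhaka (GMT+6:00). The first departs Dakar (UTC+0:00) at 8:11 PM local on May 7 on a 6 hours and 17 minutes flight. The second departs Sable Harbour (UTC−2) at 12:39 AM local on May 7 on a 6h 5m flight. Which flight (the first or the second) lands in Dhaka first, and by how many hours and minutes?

the second, by 17 hours 44 minutes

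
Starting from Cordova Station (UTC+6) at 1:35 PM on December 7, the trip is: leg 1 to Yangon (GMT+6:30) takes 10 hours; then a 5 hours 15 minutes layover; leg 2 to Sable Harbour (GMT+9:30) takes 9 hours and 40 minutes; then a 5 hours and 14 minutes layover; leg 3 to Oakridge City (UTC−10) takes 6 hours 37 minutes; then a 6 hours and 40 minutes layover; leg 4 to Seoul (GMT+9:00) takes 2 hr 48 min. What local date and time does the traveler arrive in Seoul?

Convert departure to UTC: 1:35 PM − 6:00 = 7:35 AM UTC on Dec 7.
Add 10 hours leg 1 → 5:35 PM UTC.
Add 5 hours 15 minutes layover in Yangon → 10:50 PM UTC.
Add 9 hours 40 minutes leg 2 → 8:30 AM UTC (Dec 8).
Add 5 hours and 14 minutes layover in Sable Harbour → 1:44 PM UTC.
Add 6 hours 37 minutes leg 3 → 8:21 PM UTC.
Add 6 hours 40 minutes layover in Oakridge City → 3:01 AM UTC (Dec 9).
Add 2 hours and 48 minutes leg 4 → 5:49 AM UTC.
Seoul is UTC+9:00, so local arrival = 5:49 AM + 9:00 = 2:49 PM on Dec 9.

2:49 PM on Dec 9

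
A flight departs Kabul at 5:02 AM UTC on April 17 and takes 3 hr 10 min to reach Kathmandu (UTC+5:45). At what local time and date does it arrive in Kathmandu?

1:57 PM on Apr 17

Departure is given in UTC: 5:02 AM on Apr 17.
Add 3 hours and 10 minutes → 8:12 AM UTC.
Kathmandu is UTC+5:45: 8:12 AM + 5:45 = 1:57 PM on Apr 17.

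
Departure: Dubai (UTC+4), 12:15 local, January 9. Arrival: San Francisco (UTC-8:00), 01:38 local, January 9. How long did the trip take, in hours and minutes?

San Francisco is 12:00 behind Dubai.
Clock-face elapsed time (ignoring zones) is −10 hours 37 minutes.
Actual elapsed = −10 hours 37 minutes + 12:00 = 1 hour 23 minutes.

1 hour 23 minutes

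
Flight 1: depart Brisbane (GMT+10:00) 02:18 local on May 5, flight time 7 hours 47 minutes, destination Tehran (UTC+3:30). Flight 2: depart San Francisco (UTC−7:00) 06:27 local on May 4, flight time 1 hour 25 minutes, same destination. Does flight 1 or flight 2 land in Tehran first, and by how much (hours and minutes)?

Flight 1 in UTC: 02:18 − 10:00 = 16:18 on May 4.
+7 hours and 47 minutes → arrive 00:05 UTC on May 5.
Flight 2 in UTC: 06:27 + 7:00 = 13:27 on May 4.
+1 hour and 25 minutes → arrive 14:52 UTC on May 4.
Flight 2 lands earlier by 9 hours 13 minutes.

the second, by 9 hours 13 minutes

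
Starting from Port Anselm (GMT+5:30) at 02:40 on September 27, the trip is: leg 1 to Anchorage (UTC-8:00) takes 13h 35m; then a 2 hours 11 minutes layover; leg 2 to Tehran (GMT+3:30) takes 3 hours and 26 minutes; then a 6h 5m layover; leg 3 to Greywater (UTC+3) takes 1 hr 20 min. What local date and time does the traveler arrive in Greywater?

Convert departure to UTC: 02:40 − 5:30 = 21:10 UTC on Sep 26.
Add 13 hours 35 minutes leg 1 → 10:45 UTC (Sep 27).
Add 2 hours and 11 minutes layover in Anchorage → 12:56 UTC.
Add 3 hours 26 minutes leg 2 → 16:22 UTC.
Add 6 hours 5 minutes layover in Tehran → 22:27 UTC.
Add 1 hour and 20 minutes leg 3 → 23:47 UTC.
Greywater is UTC+3:00, so local arrival = 23:47 + 3:00 = 02:47 on Sep 28.

02:47 on September 28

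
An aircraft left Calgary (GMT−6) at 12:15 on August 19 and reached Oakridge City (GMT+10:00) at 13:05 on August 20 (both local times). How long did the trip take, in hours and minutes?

Departure in UTC: 12:15 + 6:00 = 18:15 on Aug 19.
Arrival in UTC: 13:05 − 10:00 = 03:05 on Aug 20.
Elapsed = 03:05 − 18:15 (+1 day) = 8 hours 50 minutes.

8 hours 50 minutes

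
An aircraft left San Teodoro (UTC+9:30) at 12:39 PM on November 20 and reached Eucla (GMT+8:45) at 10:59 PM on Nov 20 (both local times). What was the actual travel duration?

Departure in UTC: 12:39 PM − 9:30 = 3:09 AM on Nov 20.
Arrival in UTC: 10:59 PM − 8:45 = 2:14 PM on Nov 20.
Elapsed = 2:14 PM − 3:09 AM = 11 hours 5 minutes.

11 hours 5 minutes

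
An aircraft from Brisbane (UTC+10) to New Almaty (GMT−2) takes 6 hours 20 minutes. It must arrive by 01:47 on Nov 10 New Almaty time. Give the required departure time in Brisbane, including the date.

Target arrival in UTC: 01:47 + 2:00 = 03:47 on Nov 10.
Subtract 6 hours 20 minutes → departure 21:27 UTC on Nov 9.
Brisbane is UTC+10:00: 21:27 + 10:00 = 07:27 on Nov 10.

07:27 on November 10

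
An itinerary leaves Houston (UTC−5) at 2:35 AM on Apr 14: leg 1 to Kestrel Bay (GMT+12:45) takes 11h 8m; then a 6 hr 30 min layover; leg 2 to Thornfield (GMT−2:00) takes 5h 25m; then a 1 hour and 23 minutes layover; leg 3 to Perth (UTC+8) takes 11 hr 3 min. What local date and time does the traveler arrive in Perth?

3:04 AM on Apr 16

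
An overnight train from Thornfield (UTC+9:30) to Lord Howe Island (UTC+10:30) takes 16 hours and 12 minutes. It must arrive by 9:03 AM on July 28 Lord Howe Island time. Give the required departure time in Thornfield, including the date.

Target arrival in UTC: 9:03 AM − 10:30 = 10:33 PM on Jul 27.
Subtract 16 hours and 12 minutes → departure 6:21 AM UTC on Jul 27.
Thornfield is UTC+9:30: 6:21 AM + 9:30 = 3:51 PM on Jul 27.

3:51 PM on Jul 27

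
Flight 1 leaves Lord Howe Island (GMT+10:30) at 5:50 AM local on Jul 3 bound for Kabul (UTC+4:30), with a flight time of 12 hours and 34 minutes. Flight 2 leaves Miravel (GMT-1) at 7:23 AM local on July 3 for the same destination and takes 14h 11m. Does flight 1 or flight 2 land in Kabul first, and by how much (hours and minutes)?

Flight 1 in UTC: 5:50 AM − 10:30 = 7:20 PM on Jul 2.
+12 hours 34 minutes → arrive 7:54 AM UTC on Jul 3.
Flight 2 in UTC: 7:23 AM + 1:00 = 8:23 AM on Jul 3.
+14 hours 11 minutes → arrive 10:34 PM UTC on Jul 3.
Flight 1 lands earlier by 14 hours 40 minutes.

the first, by 14 hours 40 minutes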